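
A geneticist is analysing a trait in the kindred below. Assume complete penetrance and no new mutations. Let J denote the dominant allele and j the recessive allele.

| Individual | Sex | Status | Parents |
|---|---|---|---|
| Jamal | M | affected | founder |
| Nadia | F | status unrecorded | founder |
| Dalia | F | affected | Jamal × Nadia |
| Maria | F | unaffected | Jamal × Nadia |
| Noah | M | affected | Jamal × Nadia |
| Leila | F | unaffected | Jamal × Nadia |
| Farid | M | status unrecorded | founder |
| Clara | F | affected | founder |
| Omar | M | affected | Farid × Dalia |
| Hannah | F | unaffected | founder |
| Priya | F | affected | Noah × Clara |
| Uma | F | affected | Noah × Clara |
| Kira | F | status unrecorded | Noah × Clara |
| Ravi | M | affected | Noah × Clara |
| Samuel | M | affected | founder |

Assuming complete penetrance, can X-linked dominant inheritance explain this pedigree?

No

Under X-linked dominant, Maria (unaffected, female) cannot arise from Jamal (affected) × Nadia (unrecorded).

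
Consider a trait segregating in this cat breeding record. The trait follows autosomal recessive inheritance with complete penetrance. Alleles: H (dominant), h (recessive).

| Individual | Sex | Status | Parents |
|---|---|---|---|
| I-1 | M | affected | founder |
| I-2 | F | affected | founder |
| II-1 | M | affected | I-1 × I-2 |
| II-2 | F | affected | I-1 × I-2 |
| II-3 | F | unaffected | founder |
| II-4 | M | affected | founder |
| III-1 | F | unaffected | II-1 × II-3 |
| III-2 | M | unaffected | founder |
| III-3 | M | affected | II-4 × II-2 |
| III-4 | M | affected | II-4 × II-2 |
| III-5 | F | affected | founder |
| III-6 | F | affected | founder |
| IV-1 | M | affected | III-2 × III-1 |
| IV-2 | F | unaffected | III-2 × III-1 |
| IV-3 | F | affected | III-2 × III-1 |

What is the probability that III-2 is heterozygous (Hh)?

III-2 is unaffected so carries H and passed h to IV-1 (hh), so III-2 is Hh, giving P(Hh) = 1.

1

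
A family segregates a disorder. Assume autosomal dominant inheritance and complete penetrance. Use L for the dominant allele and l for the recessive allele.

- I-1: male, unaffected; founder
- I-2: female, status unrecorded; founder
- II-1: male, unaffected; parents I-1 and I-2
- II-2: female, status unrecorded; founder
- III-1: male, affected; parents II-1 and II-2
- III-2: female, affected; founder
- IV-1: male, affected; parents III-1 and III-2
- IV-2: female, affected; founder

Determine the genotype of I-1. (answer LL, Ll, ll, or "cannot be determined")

I-1 is unaffected, so I-1 is ll.

ll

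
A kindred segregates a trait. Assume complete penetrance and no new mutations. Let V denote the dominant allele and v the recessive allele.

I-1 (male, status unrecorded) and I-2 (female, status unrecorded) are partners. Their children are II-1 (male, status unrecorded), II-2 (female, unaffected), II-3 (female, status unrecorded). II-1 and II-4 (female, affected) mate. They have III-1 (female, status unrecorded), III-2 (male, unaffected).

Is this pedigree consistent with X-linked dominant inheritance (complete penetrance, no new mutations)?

Yes

A consistent assignment under X-linked dominant exists: I-1 X^v Y, I-2 X^V X^v, II-1 X^V Y, II-2 X^v X^v, II-3 X^V X^v, II-4 X^V X^v, III-1 X^V X^V, III-2 X^v Y.
In this assignment every recorded phenotype matches its genotype and every non-founder's genotype is obtainable from its parents' genotypes, so the pedigree is consistent.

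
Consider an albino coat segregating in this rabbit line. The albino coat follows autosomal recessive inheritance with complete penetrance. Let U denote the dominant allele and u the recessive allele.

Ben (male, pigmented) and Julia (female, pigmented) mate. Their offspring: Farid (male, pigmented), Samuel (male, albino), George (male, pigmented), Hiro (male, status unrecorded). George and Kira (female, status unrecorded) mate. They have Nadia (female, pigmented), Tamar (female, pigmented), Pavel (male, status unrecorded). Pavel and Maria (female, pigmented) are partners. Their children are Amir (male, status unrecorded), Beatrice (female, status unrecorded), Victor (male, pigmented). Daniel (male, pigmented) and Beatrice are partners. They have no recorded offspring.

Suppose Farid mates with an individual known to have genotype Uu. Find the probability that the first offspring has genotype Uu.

1/2

Ben is pigmented so carries U and passed u to Samuel (uu), so Ben is Uu.
Julia is pigmented so carries U and passed u to Samuel (uu), so Julia is Uu.
Farid is a pigmented offspring of Ben (Uu) × Julia (Uu), whose cross gives 1/4 UU : 1/2 Uu : 1/4 uu; conditioning on being pigmented, Farid is UU with probability 1/3, Uu with probability 2/3.
Summing over parental genotype combinations, P(offspring has genotype Uu) = 1/3·1/2 + 2/3·1/2 = 1/2.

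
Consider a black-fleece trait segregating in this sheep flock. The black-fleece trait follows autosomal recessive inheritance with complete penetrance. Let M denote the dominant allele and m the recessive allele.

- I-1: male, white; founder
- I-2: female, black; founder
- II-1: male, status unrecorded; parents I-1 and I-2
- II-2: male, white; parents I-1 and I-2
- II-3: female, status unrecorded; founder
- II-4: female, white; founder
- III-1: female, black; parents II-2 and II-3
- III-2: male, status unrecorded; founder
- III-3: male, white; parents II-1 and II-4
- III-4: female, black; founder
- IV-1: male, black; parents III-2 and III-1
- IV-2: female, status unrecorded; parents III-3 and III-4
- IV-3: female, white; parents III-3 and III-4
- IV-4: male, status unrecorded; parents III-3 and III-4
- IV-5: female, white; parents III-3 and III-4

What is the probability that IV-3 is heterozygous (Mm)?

IV-3 is white so carries M and received m from III-4 (mm), so IV-3 is Mm, giving P(Mm) = 1.

1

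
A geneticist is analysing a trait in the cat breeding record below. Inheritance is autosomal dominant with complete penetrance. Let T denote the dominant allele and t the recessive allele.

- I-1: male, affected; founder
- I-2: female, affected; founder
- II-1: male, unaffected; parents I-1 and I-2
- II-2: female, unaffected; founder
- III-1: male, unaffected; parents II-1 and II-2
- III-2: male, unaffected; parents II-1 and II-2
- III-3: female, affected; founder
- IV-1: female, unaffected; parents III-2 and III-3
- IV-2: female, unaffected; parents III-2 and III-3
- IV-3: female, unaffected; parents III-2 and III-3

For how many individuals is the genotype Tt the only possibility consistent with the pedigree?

3

Obligate heterozygotes: I-1 is affected so carries T and passed t to II-1 (tt), so I-1 is Tt; I-2 is affected so carries T and passed t to II-1 (tt), so I-2 is Tt; III-3 is affected so carries T and passed t to IV-1 (tt), so III-3 is Tt.
Every other individual is either homozygous by phenotype or has at least one consistent homozygous assignment, so the count is 3.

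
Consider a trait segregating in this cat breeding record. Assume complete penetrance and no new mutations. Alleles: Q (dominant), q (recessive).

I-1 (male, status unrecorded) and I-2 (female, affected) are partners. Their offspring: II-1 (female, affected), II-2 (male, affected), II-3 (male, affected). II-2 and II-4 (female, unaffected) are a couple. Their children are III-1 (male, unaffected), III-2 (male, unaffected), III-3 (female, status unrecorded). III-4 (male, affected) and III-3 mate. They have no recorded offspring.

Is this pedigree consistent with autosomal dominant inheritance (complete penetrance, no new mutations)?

A consistent assignment under autosomal dominant exists: I-1 QQ, I-2 Qq, II-1 QQ, II-2 Qq, II-3 QQ, II-4 qq, III-1 qq, III-2 qq, III-3 Qq, III-4 QQ.
In this assignment every recorded phenotype matches its genotype and every non-founder's genotype is obtainable from its parents' genotypes, so the pedigree is consistent.

Yes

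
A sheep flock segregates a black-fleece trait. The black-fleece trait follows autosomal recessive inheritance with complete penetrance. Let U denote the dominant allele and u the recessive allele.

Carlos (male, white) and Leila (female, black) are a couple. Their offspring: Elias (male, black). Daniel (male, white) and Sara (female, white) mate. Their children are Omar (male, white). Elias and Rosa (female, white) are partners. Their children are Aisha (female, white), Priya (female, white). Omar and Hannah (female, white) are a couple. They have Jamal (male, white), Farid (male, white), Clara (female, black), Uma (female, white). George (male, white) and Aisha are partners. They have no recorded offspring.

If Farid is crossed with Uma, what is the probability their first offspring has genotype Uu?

4/9

Omar is white so carries U and passed u to Clara (uu), so Omar is Uu.
Hannah is white so carries U and passed u to Clara (uu), so Hannah is Uu.
Farid is a white offspring of Omar (Uu) × Hannah (Uu), whose cross gives 1/4 UU : 1/2 Uu : 1/4 uu; conditioning on being white, Farid is UU with probability 1/3, Uu with probability 2/3.
Uma is a white offspring of Omar (Uu) × Hannah (Uu), whose cross gives 1/4 UU : 1/2 Uu : 1/4 uu; conditioning on being white, Uma is UU with probability 1/3, Uu with probability 2/3.
Summing over parental genotype combinations, P(offspring has genotype Uu) = 2/9·1/2 + 2/9·1/2 + 4/9·1/2 = 4/9.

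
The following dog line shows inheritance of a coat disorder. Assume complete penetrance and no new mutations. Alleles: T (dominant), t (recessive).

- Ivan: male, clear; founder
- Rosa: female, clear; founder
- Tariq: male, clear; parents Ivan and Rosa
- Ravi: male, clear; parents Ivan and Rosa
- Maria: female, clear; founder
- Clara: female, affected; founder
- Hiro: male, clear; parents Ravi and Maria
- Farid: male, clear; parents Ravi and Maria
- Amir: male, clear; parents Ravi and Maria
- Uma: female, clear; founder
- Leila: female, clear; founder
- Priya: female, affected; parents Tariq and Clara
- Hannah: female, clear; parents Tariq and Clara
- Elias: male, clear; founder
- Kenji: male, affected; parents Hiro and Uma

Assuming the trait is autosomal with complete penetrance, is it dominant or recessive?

recessive

Hiro and Uma are both clear yet have an affected child Kenji. Under dominance, an affected child requires at least one affected parent, so the trait cannot be dominant.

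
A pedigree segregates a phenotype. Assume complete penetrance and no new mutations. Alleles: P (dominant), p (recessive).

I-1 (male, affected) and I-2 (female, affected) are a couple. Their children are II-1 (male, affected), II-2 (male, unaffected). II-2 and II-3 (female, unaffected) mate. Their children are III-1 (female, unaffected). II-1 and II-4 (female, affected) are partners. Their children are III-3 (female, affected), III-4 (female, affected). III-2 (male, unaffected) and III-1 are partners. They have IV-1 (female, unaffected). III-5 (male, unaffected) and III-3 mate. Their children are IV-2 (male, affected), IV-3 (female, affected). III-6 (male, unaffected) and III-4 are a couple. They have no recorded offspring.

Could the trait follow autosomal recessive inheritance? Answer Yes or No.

Under autosomal recessive, II-2 (unaffected, male) cannot arise from I-1 (affected) × I-2 (affected).

No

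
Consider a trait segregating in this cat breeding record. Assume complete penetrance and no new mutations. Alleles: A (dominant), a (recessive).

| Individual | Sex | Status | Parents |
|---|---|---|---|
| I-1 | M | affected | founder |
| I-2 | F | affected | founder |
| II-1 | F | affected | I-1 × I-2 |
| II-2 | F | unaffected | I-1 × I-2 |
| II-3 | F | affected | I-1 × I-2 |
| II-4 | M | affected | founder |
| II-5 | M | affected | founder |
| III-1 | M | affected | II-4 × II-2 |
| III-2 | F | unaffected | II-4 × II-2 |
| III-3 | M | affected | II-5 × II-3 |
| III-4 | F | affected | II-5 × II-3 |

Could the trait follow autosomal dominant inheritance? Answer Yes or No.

A consistent assignment under autosomal dominant exists: I-1 Aa, I-2 Aa, II-1 AA, II-2 aa, II-3 AA, II-4 Aa, II-5 AA, III-1 Aa, III-2 aa, III-3 AA, III-4 AA.
In this assignment every recorded phenotype matches its genotype and every non-founder's genotype is obtainable from its parents' genotypes, so the pedigree is consistent.

Yes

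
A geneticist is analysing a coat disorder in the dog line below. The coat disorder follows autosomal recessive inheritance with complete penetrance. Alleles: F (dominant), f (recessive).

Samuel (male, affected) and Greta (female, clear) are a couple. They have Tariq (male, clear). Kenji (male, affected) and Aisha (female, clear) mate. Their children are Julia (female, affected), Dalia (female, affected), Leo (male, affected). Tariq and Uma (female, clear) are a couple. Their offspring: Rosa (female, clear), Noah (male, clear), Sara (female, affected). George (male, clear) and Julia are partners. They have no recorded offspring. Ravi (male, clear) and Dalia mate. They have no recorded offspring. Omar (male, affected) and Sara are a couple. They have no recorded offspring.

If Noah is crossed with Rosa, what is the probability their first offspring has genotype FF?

Tariq is clear so carries F and received f from Samuel (ff), so Tariq is Ff.
Uma is clear so carries F and passed f to Sara (ff), so Uma is Ff.
Noah is a clear offspring of Tariq (Ff) × Uma (Ff), whose cross gives 1/4 FF : 1/2 Ff : 1/4 ff; conditioning on being clear, Noah is FF with probability 1/3, Ff with probability 2/3.
Rosa is a clear offspring of Tariq (Ff) × Uma (Ff), whose cross gives 1/4 FF : 1/2 Ff : 1/4 ff; conditioning on being clear, Rosa is FF with probability 1/3, Ff with probability 2/3.
Summing over parental genotype combinations, P(offspring has genotype FF) = 1/9·1 + 2/9·1/2 + 2/9·1/2 + 4/9·1/4 = 4/9.

4/9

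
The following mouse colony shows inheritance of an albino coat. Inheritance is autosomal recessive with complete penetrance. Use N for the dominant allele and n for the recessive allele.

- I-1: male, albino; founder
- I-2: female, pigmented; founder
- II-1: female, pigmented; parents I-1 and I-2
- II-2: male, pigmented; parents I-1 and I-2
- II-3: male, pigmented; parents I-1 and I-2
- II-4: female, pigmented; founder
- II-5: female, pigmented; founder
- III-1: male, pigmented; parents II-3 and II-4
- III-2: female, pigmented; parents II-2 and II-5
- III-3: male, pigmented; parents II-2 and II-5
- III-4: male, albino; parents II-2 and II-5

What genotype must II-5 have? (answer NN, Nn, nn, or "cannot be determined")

Nn

From phenotype alone, II-5 is NN or Nn.
II-5 is pigmented so carries N and passed n to III-4 (nn), so II-5 is Nn.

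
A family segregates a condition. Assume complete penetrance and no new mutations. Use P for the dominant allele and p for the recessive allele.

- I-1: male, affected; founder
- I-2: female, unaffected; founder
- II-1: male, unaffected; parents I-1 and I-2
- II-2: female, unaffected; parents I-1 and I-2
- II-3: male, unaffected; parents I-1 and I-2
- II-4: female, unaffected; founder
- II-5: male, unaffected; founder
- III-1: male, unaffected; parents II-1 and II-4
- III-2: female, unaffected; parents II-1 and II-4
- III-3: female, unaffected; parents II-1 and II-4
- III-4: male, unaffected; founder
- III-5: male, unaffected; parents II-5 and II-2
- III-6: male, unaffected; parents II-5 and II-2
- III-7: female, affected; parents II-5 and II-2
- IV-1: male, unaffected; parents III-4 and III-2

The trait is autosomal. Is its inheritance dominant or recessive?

II-5 and II-2 are both unaffected yet have an affected child III-7. Under dominance, an affected child requires at least one affected parent, so the trait cannot be dominant.

recessive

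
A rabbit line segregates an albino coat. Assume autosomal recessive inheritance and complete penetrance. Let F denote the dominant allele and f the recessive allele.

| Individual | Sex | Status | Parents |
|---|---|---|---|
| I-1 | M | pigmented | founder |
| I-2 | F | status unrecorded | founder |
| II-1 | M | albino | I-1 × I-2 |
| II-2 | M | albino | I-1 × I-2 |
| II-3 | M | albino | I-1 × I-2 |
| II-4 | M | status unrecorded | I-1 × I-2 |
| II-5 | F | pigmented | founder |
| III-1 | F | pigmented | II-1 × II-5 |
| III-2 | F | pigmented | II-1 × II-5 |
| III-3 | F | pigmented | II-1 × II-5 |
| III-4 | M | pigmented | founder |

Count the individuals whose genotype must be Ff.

4

Obligate heterozygotes: I-1 is pigmented so carries F and passed f to II-1 (ff), so I-1 is Ff; III-1 is pigmented so carries F and received f from II-1 (ff), so III-1 is Ff; III-2 is pigmented so carries F and received f from II-1 (ff), so III-2 is Ff; III-3 is pigmented so carries F and received f from II-1 (ff), so III-3 is Ff.
Every other individual is either homozygous by phenotype or has at least one consistent homozygous assignment, so the count is 4.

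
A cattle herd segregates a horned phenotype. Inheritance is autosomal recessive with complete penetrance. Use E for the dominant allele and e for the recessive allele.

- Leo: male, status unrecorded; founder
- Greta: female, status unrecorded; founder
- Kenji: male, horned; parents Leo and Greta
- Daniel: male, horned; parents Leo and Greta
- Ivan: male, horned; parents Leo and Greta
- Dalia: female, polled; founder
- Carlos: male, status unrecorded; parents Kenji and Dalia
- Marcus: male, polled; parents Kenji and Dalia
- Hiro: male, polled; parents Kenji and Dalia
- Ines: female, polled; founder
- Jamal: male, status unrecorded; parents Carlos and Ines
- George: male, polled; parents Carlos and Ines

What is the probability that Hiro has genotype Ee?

1

Hiro is polled so carries E and received e from Kenji (ee), so Hiro is Ee, giving P(Ee) = 1.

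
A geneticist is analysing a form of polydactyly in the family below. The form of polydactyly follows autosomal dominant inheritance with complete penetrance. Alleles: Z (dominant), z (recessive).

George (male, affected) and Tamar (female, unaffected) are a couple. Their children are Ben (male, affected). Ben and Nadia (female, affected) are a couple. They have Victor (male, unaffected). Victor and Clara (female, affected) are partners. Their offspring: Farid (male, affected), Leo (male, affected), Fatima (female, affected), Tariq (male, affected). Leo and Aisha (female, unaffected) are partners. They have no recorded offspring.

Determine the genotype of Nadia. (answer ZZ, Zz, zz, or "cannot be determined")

From phenotype alone, Nadia is ZZ or Zz.
Nadia is affected so carries Z and passed z to Victor (zz), so Nadia is Zz.

Zz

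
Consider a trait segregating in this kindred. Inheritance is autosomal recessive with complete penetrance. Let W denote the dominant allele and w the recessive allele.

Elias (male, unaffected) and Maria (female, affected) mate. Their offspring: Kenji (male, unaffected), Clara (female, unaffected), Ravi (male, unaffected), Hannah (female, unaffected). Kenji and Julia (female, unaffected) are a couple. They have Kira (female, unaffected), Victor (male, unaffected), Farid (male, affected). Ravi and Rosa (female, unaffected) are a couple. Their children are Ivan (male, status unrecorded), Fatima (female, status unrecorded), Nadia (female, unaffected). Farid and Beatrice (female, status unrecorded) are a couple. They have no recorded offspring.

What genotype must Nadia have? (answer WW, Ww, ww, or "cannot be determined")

Nadia's phenotype allows WW or Ww, and no parent or child forces a single allele at both positions; consistent genotype assignments exist with Nadia as WW or Ww.

cannot be determined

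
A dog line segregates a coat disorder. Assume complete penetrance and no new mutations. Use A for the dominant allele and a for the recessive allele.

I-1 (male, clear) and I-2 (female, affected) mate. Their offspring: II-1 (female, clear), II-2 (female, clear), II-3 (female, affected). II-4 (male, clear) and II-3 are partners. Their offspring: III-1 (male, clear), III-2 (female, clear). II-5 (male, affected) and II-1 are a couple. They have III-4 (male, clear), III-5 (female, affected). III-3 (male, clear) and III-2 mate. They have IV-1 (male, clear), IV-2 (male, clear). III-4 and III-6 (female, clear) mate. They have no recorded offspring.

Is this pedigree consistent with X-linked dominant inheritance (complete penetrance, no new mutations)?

Yes

A consistent assignment under X-linked dominant exists: I-1 X^a Y, I-2 X^A X^a, II-1 X^a X^a, II-2 X^a X^a, II-3 X^A X^a, II-4 X^a Y, II-5 X^A Y, III-1 X^a Y, III-2 X^a X^a, III-3 X^a Y, III-4 X^a Y, III-5 X^A X^a, III-6 X^a X^a, IV-1 X^a Y, IV-2 X^a Y.
In this assignment every recorded phenotype matches its genotype and every non-founder's genotype is obtainable from its parents' genotypes, so the pedigree is consistent.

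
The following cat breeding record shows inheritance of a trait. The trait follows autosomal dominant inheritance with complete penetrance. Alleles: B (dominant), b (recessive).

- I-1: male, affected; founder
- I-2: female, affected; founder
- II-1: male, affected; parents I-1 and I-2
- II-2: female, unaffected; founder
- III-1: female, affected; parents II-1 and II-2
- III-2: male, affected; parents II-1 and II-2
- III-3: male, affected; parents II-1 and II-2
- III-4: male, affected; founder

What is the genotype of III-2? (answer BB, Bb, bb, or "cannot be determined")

From phenotype alone, III-2 is BB or Bb.
III-2 is affected so carries B and received b from II-2 (bb), so III-2 is Bb.

Bb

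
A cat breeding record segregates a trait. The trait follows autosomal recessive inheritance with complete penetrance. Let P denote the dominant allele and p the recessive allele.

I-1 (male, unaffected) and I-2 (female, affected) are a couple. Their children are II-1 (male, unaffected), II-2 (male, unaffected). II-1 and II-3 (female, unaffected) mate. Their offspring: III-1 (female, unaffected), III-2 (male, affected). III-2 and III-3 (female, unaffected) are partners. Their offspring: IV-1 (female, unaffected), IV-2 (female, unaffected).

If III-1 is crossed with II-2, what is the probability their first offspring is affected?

1/6

II-1 is unaffected so carries P and received p from I-2 (pp), so II-1 is Pp.
II-3 is unaffected so carries P and passed p to III-2 (pp), so II-3 is Pp.
III-1 is an unaffected offspring of II-1 (Pp) × II-3 (Pp), whose cross gives 1/4 PP : 1/2 Pp : 1/4 pp; conditioning on being unaffected, III-1 is PP with probability 1/3, Pp with probability 2/3.
II-2 is unaffected so carries P and received p from I-2 (pp), so II-2 is Pp.
Summing over parental genotype combinations, P(offspring is affected) = 2/3·1/4 = 1/6.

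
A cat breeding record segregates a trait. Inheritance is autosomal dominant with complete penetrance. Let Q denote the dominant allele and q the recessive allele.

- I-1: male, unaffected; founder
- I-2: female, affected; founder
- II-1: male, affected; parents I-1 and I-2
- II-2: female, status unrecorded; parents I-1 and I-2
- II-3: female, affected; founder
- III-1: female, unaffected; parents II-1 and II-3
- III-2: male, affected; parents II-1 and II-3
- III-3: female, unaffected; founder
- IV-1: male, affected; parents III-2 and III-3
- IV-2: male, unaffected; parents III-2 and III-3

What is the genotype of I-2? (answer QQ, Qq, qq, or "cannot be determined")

I-2's phenotype allows QQ or Qq, and no parent or child forces a single allele at both positions; consistent genotype assignments exist with I-2 as QQ or Qq.

cannot be determined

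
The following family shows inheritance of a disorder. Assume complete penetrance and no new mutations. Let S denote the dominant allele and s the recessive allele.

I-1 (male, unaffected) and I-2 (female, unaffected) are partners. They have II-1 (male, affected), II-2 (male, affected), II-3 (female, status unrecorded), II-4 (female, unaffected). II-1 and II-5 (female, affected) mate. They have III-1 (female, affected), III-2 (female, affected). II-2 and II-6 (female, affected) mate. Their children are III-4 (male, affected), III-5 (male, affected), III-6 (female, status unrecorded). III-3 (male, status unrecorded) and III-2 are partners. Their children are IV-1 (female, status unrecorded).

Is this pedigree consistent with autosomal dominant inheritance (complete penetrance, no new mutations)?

No

Under autosomal dominant, II-1 (affected, male) cannot arise from I-1 (unaffected) × I-2 (unaffected).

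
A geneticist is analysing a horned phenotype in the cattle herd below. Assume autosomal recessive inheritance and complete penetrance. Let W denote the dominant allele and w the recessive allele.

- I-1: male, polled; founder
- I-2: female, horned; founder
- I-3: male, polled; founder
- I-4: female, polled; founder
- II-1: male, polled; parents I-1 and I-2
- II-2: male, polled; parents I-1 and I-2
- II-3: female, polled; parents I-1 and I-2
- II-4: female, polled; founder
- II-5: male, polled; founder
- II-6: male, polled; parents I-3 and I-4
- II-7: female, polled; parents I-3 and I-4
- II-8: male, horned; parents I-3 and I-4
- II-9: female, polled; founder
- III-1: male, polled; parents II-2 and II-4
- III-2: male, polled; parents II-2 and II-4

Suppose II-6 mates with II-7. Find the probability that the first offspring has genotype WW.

4/9

I-3 is polled so carries W and passed w to II-8 (ww), so I-3 is Ww.
I-4 is polled so carries W and passed w to II-8 (ww), so I-4 is Ww.
II-6 is a polled offspring of I-3 (Ww) × I-4 (Ww), whose cross gives 1/4 WW : 1/2 Ww : 1/4 ww; conditioning on being polled, II-6 is WW with probability 1/3, Ww with probability 2/3.
II-7 is a polled offspring of I-3 (Ww) × I-4 (Ww), whose cross gives 1/4 WW : 1/2 Ww : 1/4 ww; conditioning on being polled, II-7 is WW with probability 1/3, Ww with probability 2/3.
Summing over parental genotype combinations, P(offspring has genotype WW) = 1/9·1 + 2/9·1/2 + 2/9·1/2 + 4/9·1/4 = 4/9.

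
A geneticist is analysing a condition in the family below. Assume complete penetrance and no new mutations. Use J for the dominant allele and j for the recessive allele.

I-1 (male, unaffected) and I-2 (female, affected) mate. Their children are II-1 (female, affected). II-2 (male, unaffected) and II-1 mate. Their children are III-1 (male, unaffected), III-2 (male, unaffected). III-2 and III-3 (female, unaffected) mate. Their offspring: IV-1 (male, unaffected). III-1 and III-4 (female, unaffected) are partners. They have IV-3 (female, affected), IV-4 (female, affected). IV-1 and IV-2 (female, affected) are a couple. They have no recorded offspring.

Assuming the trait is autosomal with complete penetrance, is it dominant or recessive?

III-1 and III-4 are both unaffected yet have an affected child IV-3. Under dominance, an affected child requires at least one affected parent, so the trait cannot be dominant.

recessive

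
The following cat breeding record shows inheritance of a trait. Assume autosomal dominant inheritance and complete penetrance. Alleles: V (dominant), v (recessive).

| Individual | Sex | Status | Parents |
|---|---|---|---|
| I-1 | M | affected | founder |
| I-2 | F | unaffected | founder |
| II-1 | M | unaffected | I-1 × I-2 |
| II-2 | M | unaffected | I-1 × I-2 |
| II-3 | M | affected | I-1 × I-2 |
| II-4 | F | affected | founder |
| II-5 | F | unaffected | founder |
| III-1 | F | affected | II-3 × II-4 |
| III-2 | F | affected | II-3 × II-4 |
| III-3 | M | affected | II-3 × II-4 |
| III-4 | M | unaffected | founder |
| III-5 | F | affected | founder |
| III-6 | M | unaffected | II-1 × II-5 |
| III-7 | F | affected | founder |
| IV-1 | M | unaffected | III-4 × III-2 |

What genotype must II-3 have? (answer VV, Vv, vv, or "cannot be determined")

From phenotype alone, II-3 is VV or Vv.
II-3 is affected so carries V and received v from I-2 (vv), so II-3 is Vv.

Vv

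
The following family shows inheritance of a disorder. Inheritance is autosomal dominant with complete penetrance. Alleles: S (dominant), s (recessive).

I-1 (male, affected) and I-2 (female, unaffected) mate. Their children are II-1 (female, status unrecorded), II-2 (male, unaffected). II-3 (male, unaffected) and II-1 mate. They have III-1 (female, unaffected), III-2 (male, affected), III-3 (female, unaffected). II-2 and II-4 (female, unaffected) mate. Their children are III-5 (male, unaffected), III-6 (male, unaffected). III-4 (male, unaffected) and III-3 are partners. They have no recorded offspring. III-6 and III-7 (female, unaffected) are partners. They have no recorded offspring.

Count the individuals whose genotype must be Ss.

Obligate heterozygotes: I-1 is affected so carries S and passed s to II-2 (ss), so I-1 is Ss; II-1 passed S to III-2 (Ss, whose s came from II-3) and received s from I-2 (ss), so II-1 is Ss; III-2 is affected so carries S and received s from II-3 (ss), so III-2 is Ss.
Every other individual is either homozygous by phenotype or has at least one consistent homozygous assignment, so the count is 3.

3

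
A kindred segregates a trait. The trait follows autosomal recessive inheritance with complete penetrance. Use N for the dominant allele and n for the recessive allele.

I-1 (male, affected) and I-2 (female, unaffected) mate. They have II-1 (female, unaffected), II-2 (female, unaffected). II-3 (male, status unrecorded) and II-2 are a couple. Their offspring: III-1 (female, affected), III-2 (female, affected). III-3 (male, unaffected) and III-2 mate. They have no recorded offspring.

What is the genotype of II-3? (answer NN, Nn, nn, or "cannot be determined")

II-3's phenotype is unrecorded, and no parent or child forces a single allele at both positions; consistent genotype assignments exist with II-3 as Nn or nn.

cannot be determined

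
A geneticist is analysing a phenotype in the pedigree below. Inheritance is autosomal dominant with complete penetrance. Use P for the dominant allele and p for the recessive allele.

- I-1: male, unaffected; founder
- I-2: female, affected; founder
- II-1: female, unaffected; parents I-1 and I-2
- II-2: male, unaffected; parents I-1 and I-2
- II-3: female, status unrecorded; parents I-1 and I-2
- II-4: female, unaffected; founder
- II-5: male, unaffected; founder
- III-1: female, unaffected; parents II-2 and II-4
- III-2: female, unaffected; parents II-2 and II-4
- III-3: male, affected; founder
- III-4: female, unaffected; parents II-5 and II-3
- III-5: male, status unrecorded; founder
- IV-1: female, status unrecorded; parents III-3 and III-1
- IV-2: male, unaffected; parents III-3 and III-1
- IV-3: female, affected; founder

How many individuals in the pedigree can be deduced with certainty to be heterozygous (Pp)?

Obligate heterozygotes: I-2 is affected so carries P and passed p to II-1 (pp), so I-2 is Pp; III-3 is affected so carries P and passed p to IV-2 (pp), so III-3 is Pp.
Every other individual is either homozygous by phenotype or has at least one consistent homozygous assignment, so the count is 2.

2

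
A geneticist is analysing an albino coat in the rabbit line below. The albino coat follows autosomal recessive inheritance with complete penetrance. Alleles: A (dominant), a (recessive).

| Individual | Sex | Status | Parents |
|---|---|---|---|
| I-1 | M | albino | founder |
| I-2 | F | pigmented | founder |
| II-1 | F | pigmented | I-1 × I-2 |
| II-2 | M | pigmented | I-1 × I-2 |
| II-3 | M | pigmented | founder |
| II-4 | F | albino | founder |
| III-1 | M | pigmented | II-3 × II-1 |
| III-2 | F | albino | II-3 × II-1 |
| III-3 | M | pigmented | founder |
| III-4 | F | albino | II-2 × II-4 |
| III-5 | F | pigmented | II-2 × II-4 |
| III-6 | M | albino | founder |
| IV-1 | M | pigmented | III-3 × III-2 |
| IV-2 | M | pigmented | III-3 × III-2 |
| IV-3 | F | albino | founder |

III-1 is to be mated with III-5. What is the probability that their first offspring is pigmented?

5/6

II-3 is pigmented so carries A and passed a to III-2 (aa), so II-3 is Aa.
II-1 is pigmented so carries A and received a from I-1 (aa), so II-1 is Aa.
III-1 is a pigmented offspring of II-3 (Aa) × II-1 (Aa), whose cross gives 1/4 AA : 1/2 Aa : 1/4 aa; conditioning on being pigmented, III-1 is AA with probability 1/3, Aa with probability 2/3.
III-5 is pigmented so carries A and received a from II-4 (aa), so III-5 is Aa.
Summing over parental genotype combinations, P(offspring is pigmented) = 1/3·1 + 2/3·3/4 = 5/6.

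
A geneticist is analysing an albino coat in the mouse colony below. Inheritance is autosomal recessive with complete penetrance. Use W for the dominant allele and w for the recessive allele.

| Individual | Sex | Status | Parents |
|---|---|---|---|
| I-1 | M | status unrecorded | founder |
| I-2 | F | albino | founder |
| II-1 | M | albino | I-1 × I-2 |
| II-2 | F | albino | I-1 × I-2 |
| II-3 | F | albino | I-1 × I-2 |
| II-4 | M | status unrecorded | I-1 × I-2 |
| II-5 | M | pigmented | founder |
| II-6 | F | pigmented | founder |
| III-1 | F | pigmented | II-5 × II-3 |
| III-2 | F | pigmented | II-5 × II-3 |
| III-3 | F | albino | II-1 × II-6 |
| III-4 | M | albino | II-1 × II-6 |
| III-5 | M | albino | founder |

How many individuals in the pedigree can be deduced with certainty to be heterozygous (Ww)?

3

Obligate heterozygotes: II-6 is pigmented so carries W and passed w to III-3 (ww), so II-6 is Ww; III-1 is pigmented so carries W and received w from II-3 (ww), so III-1 is Ww; III-2 is pigmented so carries W and received w from II-3 (ww), so III-2 is Ww.
Every other individual is either homozygous by phenotype or has at least one consistent homozygous assignment, so the count is 3.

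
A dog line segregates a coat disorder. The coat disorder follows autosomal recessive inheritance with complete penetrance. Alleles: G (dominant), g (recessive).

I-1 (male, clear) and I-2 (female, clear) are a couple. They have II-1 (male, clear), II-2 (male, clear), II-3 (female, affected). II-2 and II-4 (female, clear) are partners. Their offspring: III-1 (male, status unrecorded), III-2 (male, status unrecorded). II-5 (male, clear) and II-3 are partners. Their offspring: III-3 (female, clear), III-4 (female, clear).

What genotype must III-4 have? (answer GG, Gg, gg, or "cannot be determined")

Gg

From phenotype alone, III-4 is GG or Gg.
III-4 is clear so carries G and received g from II-3 (gg), so III-4 is Gg.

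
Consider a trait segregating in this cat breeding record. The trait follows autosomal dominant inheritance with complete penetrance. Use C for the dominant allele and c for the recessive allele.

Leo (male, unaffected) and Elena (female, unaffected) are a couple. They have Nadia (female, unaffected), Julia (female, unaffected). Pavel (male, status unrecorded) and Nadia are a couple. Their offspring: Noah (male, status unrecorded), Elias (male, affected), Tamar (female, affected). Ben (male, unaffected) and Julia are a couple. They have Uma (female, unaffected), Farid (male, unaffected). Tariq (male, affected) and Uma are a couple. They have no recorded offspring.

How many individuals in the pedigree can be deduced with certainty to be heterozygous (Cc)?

Obligate heterozygotes: Elias is affected so carries C and received c from Nadia (cc), so Elias is Cc; Tamar is affected so carries C and received c from Nadia (cc), so Tamar is Cc.
Every other individual is either homozygous by phenotype or has at least one consistent homozygous assignment, so the count is 2.

2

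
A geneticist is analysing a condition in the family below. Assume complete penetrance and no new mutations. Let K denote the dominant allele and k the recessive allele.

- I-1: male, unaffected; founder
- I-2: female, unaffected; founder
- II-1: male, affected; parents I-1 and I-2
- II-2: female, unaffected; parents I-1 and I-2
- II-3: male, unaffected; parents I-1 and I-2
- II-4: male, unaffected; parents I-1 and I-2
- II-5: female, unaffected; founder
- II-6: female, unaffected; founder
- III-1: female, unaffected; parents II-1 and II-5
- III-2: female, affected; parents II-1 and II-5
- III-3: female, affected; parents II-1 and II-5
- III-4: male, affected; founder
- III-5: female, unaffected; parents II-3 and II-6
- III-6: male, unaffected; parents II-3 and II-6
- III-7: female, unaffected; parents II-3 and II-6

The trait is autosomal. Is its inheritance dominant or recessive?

I-1 and I-2 are both unaffected yet have an affected child II-1. Under dominance, an affected child requires at least one affected parent, so the trait cannot be dominant.

recessive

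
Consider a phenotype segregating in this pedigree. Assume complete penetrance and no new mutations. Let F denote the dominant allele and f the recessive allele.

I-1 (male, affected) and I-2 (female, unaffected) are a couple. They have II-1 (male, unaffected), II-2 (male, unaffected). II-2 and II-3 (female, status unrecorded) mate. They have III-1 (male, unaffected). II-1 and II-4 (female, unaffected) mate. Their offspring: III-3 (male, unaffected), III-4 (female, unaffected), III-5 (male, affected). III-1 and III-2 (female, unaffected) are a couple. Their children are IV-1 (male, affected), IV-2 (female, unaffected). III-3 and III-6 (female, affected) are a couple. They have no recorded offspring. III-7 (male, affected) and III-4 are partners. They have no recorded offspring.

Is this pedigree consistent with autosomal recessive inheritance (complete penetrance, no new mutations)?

Yes

A consistent assignment under autosomal recessive exists: I-1 ff, I-2 FF, II-1 Ff, II-2 Ff, II-3 FF, II-4 Ff, III-1 Ff, III-2 Ff, III-3 FF, III-4 FF, III-5 ff, III-6 ff, III-7 ff, IV-1 ff, IV-2 FF.
In this assignment every recorded phenotype matches its genotype and every non-founder's genotype is obtainable from its parents' genotypes, so the pedigree is consistent.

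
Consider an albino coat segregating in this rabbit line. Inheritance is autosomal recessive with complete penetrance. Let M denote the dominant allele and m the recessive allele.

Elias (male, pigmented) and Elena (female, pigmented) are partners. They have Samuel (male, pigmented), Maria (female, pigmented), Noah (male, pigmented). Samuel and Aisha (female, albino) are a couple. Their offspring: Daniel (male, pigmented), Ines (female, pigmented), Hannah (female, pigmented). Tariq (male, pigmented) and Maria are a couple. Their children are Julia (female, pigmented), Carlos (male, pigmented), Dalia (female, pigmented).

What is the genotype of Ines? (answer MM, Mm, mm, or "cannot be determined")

From phenotype alone, Ines is MM or Mm.
Ines is pigmented so carries M and received m from Aisha (mm), so Ines is Mm.

Mm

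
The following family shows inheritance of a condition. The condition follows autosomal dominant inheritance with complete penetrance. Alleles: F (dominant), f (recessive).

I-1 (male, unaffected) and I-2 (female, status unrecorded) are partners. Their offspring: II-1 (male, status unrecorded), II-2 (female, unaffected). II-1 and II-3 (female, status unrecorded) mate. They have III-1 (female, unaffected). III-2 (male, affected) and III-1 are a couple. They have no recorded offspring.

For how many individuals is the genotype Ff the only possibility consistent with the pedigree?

No individual's genotype is forced to Ff by the pedigree, so the count is 0.

0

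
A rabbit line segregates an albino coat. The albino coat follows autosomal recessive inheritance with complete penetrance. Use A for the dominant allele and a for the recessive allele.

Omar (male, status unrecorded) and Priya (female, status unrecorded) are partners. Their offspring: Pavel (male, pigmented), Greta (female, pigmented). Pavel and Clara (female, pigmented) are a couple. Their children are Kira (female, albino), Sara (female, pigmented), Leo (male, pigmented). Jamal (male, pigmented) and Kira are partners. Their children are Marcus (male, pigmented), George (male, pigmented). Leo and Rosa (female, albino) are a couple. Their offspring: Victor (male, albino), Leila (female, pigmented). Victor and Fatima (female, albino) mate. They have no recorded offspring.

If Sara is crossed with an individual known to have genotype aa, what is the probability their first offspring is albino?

1/3

Pavel is pigmented so carries A and passed a to Kira (aa), so Pavel is Aa.
Clara is pigmented so carries A and passed a to Kira (aa), so Clara is Aa.
Sara is a pigmented offspring of Pavel (Aa) × Clara (Aa), whose cross gives 1/4 AA : 1/2 Aa : 1/4 aa; conditioning on being pigmented, Sara is AA with probability 1/3, Aa with probability 2/3.
Summing over parental genotype combinations, P(offspring is albino) = 2/3·1/2 = 1/3.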